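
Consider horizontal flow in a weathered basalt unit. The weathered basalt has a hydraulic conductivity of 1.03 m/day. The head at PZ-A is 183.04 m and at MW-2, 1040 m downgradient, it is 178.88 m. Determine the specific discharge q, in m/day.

0.00412

Hydraulic gradient i = (183.04 − 178.88) / 1040 = 4.16 / 1040 = 0.004000.
Specific discharge q = K · i = 1.030 × 0.004000 = 0.004120 m/day.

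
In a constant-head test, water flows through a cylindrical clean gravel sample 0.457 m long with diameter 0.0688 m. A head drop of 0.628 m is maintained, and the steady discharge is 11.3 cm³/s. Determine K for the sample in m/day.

191

Cross-sectional area A = π·(d/2)² = π × (0.0688/2)² = 0.003718 m².
Convert discharge: 11.3 cm³/s = 1.130e-05 m³/s.
Darcy's law rearranged: K = Q·L / (A·Δh) = 1.130e-05 × 0.457 / (0.003718 × 0.628) = 0.002212 m/s = 191.1 m/day.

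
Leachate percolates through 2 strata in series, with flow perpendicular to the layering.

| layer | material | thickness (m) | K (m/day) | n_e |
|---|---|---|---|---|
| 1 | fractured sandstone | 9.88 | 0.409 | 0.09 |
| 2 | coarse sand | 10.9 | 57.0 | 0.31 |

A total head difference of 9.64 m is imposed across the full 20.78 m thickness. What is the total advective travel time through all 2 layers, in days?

With flow normal to the layers, continuity requires the same specific discharge q through every layer.
Σ(b_i/K_i) = 9.88/0.409 + 10.9/57.0 = 24.35 d.
q = Δh / Σ(b_i/K_i) = 9.64 / 24.35 = 0.3959 m/day.
In each layer the seepage velocity is v_i = q/n_i, so the layer transit time is t_i = b_i·n_i / q:
  layer 1 (fractured sandstone): t_1 = 9.88 × 0.09 / 0.3959 = 2.246 d
  layer 2 (coarse sand): t_2 = 10.9 × 0.31 / 0.3959 = 8.534 d
Total t = Σ t_i = 10.78 days.

10.8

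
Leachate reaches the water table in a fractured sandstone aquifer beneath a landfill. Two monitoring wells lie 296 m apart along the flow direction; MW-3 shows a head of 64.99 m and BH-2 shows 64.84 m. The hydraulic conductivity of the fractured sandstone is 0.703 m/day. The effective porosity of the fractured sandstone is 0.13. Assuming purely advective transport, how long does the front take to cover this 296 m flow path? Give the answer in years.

296

Hydraulic gradient i = (64.99 − 64.84) / 296 = 0.15 / 296 = 0.0005068.
Darcy flux q = K · i = 0.7030 × 0.0005068 = 0.0003563 m/day.
Seepage velocity v = q / n_e = 0.0003563 / 0.13 = 0.002740 m/day.
Travel time t = L / v = 296 / 0.002740 = 1.080e+05 days = 295.7 years.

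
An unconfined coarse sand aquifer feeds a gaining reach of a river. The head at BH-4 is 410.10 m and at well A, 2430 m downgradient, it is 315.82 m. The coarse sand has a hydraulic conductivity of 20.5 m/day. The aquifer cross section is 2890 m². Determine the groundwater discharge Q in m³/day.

2300

Hydraulic gradient i = (410.10 − 315.82) / 2430 = 94.28 / 2430 = 0.03880.
Darcy's law: Q = K · A · i = 20.50 × 2890 × 0.03880 = 2299 m³/day.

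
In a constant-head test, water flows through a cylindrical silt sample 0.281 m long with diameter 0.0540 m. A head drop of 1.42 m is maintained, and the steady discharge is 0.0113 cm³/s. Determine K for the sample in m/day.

Cross-sectional area A = π·(d/2)² = π × (0.0540/2)² = 0.002290 m².
Convert discharge: 0.0113 cm³/s = 1.130e-08 m³/s.
Darcy's law rearranged: K = Q·L / (A·Δh) = 1.130e-08 × 0.281 / (0.002290 × 1.42) = 9.764e-07 m/s = 0.08436 m/day.

0.0844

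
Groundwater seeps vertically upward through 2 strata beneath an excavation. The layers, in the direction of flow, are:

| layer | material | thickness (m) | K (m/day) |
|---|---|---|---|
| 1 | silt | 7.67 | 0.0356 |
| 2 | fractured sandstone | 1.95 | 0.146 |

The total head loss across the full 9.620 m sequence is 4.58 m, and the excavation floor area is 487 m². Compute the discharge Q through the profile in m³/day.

9.75

Flow is perpendicular to layering, so the layers act in series and the equivalent K is the thickness-weighted harmonic mean.
Total thickness L = 7.67 + 1.95 = 9.620 m.
Σ(b_i/K_i) = 7.67/0.0356 + 1.95/0.146 = 228.8 d.
K_eq = L / Σ(b_i/K_i) = 9.620 / 228.8 = 0.04204 m/day.
Q = K_eq · A · (Δh/L) = 0.04204 × 487 × (4.58/9.620) = 9.748 m³/day.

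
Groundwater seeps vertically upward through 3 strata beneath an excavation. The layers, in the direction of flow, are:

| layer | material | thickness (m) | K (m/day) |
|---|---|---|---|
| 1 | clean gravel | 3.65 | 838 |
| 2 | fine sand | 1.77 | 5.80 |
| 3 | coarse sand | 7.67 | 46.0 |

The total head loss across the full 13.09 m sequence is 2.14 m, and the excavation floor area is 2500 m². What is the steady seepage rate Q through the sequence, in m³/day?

11200

Flow is perpendicular to layering, so the layers act in series and the equivalent K is the thickness-weighted harmonic mean.
Total thickness L = 3.65 + 1.77 + 7.67 = 13.09 m.
Σ(b_i/K_i) = 3.65/838 + 1.77/5.80 + 7.67/46.0 = 0.4763 d.
K_eq = L / Σ(b_i/K_i) = 13.09 / 0.4763 = 27.48 m/day.
Q = K_eq · A · (Δh/L) = 27.48 × 2500 × (2.14/13.09) = 11233 m³/day.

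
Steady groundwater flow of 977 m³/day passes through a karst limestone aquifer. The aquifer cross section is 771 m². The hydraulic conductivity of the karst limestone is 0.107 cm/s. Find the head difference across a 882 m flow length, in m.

Convert K: 0.107 cm/s × 864 = 92.45 m/day.
From Q = K·A·i, i = Q / (K·A) = 977 / (92.45 × 771.0) = 0.01371.
Head loss Δh = i · L = 0.01371 × 882 = 12.09 m.

12.1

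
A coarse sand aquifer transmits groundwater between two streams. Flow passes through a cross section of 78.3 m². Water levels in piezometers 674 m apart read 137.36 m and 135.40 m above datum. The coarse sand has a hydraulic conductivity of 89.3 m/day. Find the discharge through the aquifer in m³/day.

20.3

Hydraulic gradient i = (137.36 − 135.40) / 674 = 1.96 / 674 = 0.002908.
Darcy's law: Q = K · A · i = 89.30 × 78.30 × 0.002908 = 20.33 m³/day.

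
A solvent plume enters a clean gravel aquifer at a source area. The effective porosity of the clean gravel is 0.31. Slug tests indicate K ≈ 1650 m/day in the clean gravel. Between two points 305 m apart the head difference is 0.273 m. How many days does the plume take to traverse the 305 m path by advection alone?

Hydraulic gradient i = Δh / L = 0.273 / 305 = 0.0008951.
Darcy flux q = K · i = 1650 × 0.0008951 = 1.477 m/day.
Seepage velocity v = q / n_e = 1.477 / 0.31 = 4.764 m/day.
Travel time t = L / v = 305 / 4.764 = 64.02 days.

64.0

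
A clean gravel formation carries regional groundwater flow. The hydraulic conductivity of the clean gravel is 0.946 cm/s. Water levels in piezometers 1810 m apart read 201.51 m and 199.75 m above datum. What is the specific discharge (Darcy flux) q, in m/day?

0.795

Convert K: 0.946 cm/s × 864 = 817.3 m/day.
Hydraulic gradient i = (201.51 − 199.75) / 1810 = 1.76 / 1810 = 0.0009724.
Specific discharge q = K · i = 817.3 × 0.0009724 = 0.7948 m/day.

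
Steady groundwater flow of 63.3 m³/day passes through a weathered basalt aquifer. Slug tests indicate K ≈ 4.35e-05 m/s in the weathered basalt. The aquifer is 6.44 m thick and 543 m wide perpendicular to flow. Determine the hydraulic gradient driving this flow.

Convert K: 4.35e-05 m/s × 86400 = 3.758 m/day.
Cross-sectional area A = 543 × 6.44 = 3497 m².
From Q = K·A·i, i = Q / (K·A) = 63.3 / (3.758 × 3497) = 0.004816.

0.00482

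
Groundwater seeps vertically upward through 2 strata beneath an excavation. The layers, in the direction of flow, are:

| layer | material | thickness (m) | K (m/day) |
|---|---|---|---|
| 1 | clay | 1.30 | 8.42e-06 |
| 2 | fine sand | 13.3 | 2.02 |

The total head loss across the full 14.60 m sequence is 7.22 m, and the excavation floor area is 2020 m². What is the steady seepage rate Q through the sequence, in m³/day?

0.0945

Flow is perpendicular to layering, so the layers act in series and the equivalent K is the thickness-weighted harmonic mean.
Total thickness L = 1.30 + 13.3 = 14.60 m.
Σ(b_i/K_i) = 1.30/8.42e-06 + 13.3/2.02 = 1.544e+05 d.
K_eq = L / Σ(b_i/K_i) = 14.60 / 1.544e+05 = 9.456e-05 m/day.
Q = K_eq · A · (Δh/L) = 9.456e-05 × 2020 × (7.22/14.60) = 0.09446 m³/day.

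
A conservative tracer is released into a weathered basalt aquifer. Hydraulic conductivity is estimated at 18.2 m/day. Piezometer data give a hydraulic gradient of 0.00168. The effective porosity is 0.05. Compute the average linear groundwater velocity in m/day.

Hydraulic gradient i = 0.00168.
Darcy flux q = K · i = 18.20 × 0.001680 = 0.03058 m/day.
Seepage velocity v = q / n_e = 0.03058 / 0.05 = 0.6115 m/day.

0.612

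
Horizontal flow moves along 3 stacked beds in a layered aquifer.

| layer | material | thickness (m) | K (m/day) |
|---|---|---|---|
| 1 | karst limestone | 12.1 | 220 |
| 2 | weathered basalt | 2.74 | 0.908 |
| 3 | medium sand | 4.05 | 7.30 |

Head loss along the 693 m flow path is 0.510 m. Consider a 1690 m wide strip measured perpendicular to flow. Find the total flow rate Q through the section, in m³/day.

Flow is parallel to layering, so each bed carries its own Darcy discharge and the transmissivities add.
Σ(K_i·b_i) = 220×12.1 + 0.908×2.74 + 7.30×4.05 = 2694 m²/day.
Hydraulic gradient i = Δh / L = 0.510 / 693 = 0.0007359.
Q = Σ(K_i·b_i) · W · i = 2694 × 1690 × 0.0007359 = 3351 m³/day.

3350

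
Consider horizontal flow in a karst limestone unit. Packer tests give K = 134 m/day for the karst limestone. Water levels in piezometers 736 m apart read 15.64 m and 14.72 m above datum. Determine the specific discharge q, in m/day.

Hydraulic gradient i = (15.64 − 14.72) / 736 = 0.92 / 736 = 0.001250.
Specific discharge q = K · i = 134.0 × 0.001250 = 0.1675 m/day.

0.168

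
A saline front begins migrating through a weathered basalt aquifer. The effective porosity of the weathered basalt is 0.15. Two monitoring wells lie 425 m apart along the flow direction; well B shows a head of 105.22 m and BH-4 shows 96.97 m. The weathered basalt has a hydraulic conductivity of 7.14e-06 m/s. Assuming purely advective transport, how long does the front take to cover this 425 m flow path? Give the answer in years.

Convert K: 7.14e-06 m/s × 86400 = 0.6169 m/day.
Hydraulic gradient i = (105.22 − 96.97) / 425 = 8.25 / 425 = 0.01941.
Darcy flux q = K · i = 0.6169 × 0.01941 = 0.01198 m/day.
Seepage velocity v = q / n_e = 0.01198 / 0.15 = 0.07983 m/day.
Travel time t = L / v = 425 / 0.07983 = 5324 days = 14.58 years.

14.6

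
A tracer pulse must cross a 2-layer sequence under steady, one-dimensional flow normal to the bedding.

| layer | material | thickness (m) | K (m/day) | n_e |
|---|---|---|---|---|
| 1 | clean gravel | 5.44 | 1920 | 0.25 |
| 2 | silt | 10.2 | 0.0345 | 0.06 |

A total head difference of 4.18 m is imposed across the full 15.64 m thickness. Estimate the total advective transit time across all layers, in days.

139

With flow normal to the layers, continuity requires the same specific discharge q through every layer.
Σ(b_i/K_i) = 5.44/1920 + 10.2/0.0345 = 295.7 d.
q = Δh / Σ(b_i/K_i) = 4.18 / 295.7 = 0.01414 m/day.
In each layer the seepage velocity is v_i = q/n_i, so the layer transit time is t_i = b_i·n_i / q:
  layer 1 (clean gravel): t_1 = 5.44 × 0.25 / 0.01414 = 96.19 d
  layer 2 (silt): t_2 = 10.2 × 0.06 / 0.01414 = 43.29 d
Total t = Σ t_i = 139.5 days.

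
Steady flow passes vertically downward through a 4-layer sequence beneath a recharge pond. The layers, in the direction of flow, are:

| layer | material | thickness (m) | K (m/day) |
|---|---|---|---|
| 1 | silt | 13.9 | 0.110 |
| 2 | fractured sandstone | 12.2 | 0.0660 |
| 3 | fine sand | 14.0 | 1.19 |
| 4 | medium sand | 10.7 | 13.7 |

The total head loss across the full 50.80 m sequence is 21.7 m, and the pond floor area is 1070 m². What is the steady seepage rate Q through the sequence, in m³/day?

71.7

Flow is perpendicular to layering, so the layers act in series and the equivalent K is the thickness-weighted harmonic mean.
Total thickness L = 13.9 + 12.2 + 14.0 + 10.7 = 50.80 m.
Σ(b_i/K_i) = 13.9/0.110 + 12.2/0.0660 + 14.0/1.19 + 10.7/13.7 = 323.8 d.
K_eq = L / Σ(b_i/K_i) = 50.80 / 323.8 = 0.1569 m/day.
Q = K_eq · A · (Δh/L) = 0.1569 × 1070 × (21.7/50.80) = 71.72 m³/day.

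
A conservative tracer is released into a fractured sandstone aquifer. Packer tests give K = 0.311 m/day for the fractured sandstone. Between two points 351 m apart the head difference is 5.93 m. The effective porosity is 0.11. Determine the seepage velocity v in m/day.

0.0478

Hydraulic gradient i = Δh / L = 5.93 / 351 = 0.01689.
Darcy flux q = K · i = 0.3110 × 0.01689 = 0.005254 m/day.
Seepage velocity v = q / n_e = 0.005254 / 0.11 = 0.04777 m/day.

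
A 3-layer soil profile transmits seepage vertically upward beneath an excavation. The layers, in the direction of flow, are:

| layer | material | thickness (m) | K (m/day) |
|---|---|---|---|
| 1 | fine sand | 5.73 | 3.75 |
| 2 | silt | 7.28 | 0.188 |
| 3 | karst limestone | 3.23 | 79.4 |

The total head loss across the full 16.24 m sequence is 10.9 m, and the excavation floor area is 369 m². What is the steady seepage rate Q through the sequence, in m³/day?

99.8

Flow is perpendicular to layering, so the layers act in series and the equivalent K is the thickness-weighted harmonic mean.
Total thickness L = 5.73 + 7.28 + 3.23 = 16.24 m.
Σ(b_i/K_i) = 5.73/3.75 + 7.28/0.188 + 3.23/79.4 = 40.29 d.
K_eq = L / Σ(b_i/K_i) = 16.24 / 40.29 = 0.4031 m/day.
Q = K_eq · A · (Δh/L) = 0.4031 × 369 × (10.9/16.24) = 99.82 m³/day.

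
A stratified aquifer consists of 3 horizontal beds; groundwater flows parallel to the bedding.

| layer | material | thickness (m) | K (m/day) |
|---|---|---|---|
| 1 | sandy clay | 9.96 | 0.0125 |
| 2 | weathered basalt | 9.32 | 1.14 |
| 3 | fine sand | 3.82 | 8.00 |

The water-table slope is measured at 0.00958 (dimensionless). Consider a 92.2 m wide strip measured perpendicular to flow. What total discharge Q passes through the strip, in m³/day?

36.5

Flow is parallel to layering, so each bed carries its own Darcy discharge and the transmissivities add.
Σ(K_i·b_i) = 0.0125×9.96 + 1.14×9.32 + 8.00×3.82 = 41.31 m²/day.
Hydraulic gradient i = 0.00958.
Q = Σ(K_i·b_i) · W · i = 41.31 × 92.2 × 0.009580 = 36.49 m³/day.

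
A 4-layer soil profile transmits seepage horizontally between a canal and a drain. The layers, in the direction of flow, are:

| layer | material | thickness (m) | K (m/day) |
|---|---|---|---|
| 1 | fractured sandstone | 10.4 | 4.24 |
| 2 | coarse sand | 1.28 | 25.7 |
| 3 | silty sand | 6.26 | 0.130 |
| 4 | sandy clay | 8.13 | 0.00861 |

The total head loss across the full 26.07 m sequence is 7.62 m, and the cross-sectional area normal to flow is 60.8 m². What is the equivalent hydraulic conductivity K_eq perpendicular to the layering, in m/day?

0.0262

Flow is perpendicular to layering, so the layers act in series and the equivalent K is the thickness-weighted harmonic mean.
Total thickness L = 10.4 + 1.28 + 6.26 + 8.13 = 26.07 m.
Σ(b_i/K_i) = 10.4/4.24 + 1.28/25.7 + 6.26/0.130 + 8.13/0.00861 = 994.9 d.
K_eq = L / Σ(b_i/K_i) = 26.07 / 994.9 = 0.02620 m/day.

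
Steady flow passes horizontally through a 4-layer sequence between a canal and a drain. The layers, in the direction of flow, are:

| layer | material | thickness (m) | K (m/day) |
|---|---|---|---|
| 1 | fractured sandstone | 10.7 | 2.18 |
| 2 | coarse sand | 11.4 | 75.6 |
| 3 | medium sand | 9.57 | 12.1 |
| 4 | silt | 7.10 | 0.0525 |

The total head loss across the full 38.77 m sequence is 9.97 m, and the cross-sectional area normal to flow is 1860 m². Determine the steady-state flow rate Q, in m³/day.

Flow is perpendicular to layering, so the layers act in series and the equivalent K is the thickness-weighted harmonic mean.
Total thickness L = 10.7 + 11.4 + 9.57 + 7.10 = 38.77 m.
Σ(b_i/K_i) = 10.7/2.18 + 11.4/75.6 + 9.57/12.1 + 7.10/0.0525 = 141.1 d.
K_eq = L / Σ(b_i/K_i) = 38.77 / 141.1 = 0.2748 m/day.
Q = K_eq · A · (Δh/L) = 0.2748 × 1860 × (9.97/38.77) = 131.4 m³/day.

131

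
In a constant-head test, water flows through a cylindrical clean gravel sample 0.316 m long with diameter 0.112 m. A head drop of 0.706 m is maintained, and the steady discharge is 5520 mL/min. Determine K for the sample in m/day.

Cross-sectional area A = π·(d/2)² = π × (0.112/2)² = 0.009852 m².
Convert discharge: 5520 mL/min = 9.200e-05 m³/s.
Darcy's law rearranged: K = Q·L / (A·Δh) = 9.200e-05 × 0.316 / (0.009852 × 0.706) = 0.004180 m/s = 361.1 m/day.

361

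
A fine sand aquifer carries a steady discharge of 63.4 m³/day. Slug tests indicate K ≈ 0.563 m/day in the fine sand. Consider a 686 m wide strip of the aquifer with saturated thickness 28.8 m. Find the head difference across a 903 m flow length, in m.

Cross-sectional area A = 686 × 28.8 = 19757 m².
From Q = K·A·i, i = Q / (K·A) = 63.4 / (0.5630 × 19757) = 0.005700.
Head loss Δh = i · L = 0.005700 × 903 = 5.147 m.

5.15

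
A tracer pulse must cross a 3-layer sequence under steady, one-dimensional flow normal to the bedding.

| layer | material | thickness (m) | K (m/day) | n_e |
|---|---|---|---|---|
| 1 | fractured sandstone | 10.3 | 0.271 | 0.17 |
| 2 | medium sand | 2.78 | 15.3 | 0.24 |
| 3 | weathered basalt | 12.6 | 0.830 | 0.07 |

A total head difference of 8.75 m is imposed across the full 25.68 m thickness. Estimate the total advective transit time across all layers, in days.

With flow normal to the layers, continuity requires the same specific discharge q through every layer.
Σ(b_i/K_i) = 10.3/0.271 + 2.78/15.3 + 12.6/0.830 = 53.37 d.
q = Δh / Σ(b_i/K_i) = 8.75 / 53.37 = 0.1640 m/day.
In each layer the seepage velocity is v_i = q/n_i, so the layer transit time is t_i = b_i·n_i / q:
  layer 1 (fractured sandstone): t_1 = 10.3 × 0.17 / 0.1640 = 10.68 d
  layer 2 (medium sand): t_2 = 2.78 × 0.24 / 0.1640 = 4.070 d
  layer 3 (weathered basalt): t_3 = 12.6 × 0.07 / 0.1640 = 5.380 d
Total t = Σ t_i = 20.13 days.

20.1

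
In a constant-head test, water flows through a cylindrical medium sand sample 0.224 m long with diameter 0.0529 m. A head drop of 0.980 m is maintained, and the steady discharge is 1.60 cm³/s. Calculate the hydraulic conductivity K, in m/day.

Cross-sectional area A = π·(d/2)² = π × (0.0529/2)² = 0.002198 m².
Convert discharge: 1.60 cm³/s = 1.600e-06 m³/s.
Darcy's law rearranged: K = Q·L / (A·Δh) = 1.600e-06 × 0.224 / (0.002198 × 0.980) = 0.0001664 m/s = 14.38 m/day.

14.4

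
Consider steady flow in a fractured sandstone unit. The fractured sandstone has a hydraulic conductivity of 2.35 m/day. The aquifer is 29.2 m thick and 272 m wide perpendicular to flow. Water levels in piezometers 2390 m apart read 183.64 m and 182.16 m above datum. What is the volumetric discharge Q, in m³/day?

11.6

Cross-sectional area A = 272 × 29.2 = 7942 m².
Hydraulic gradient i = (183.64 − 182.16) / 2390 = 1.48 / 2390 = 0.0006192.
Darcy's law: Q = K · A · i = 2.350 × 7942 × 0.0006192 = 11.56 m³/day.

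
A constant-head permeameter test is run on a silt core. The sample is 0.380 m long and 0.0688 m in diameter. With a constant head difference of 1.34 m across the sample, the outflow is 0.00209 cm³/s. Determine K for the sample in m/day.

Cross-sectional area A = π·(d/2)² = π × (0.0688/2)² = 0.003718 m².
Convert discharge: 0.00209 cm³/s = 2.090e-09 m³/s.
Darcy's law rearranged: K = Q·L / (A·Δh) = 2.090e-09 × 0.380 / (0.003718 × 1.34) = 1.594e-07 m/s = 0.01377 m/day.

0.0138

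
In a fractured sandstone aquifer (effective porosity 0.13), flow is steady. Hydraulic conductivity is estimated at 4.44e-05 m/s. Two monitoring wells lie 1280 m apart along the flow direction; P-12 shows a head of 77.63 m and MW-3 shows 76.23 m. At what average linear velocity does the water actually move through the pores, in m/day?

0.0323

Convert K: 4.44e-05 m/s × 86400 = 3.836 m/day.
Hydraulic gradient i = (77.63 − 76.23) / 1280 = 1.4 / 1280 = 0.001094.
Darcy flux q = K · i = 3.836 × 0.001094 = 0.004196 m/day.
Seepage velocity v = q / n_e = 0.004196 / 0.13 = 0.03228 m/day.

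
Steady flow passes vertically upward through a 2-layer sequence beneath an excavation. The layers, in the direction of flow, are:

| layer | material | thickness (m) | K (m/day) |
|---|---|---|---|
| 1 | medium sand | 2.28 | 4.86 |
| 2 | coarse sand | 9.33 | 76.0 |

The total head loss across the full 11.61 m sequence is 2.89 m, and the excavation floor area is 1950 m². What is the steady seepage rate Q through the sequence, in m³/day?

Flow is perpendicular to layering, so the layers act in series and the equivalent K is the thickness-weighted harmonic mean.
Total thickness L = 2.28 + 9.33 = 11.61 m.
Σ(b_i/K_i) = 2.28/4.86 + 9.33/76.0 = 0.5919 d.
K_eq = L / Σ(b_i/K_i) = 11.61 / 0.5919 = 19.61 m/day.
Q = K_eq · A · (Δh/L) = 19.61 × 1950 × (2.89/11.61) = 9521 m³/day.

9520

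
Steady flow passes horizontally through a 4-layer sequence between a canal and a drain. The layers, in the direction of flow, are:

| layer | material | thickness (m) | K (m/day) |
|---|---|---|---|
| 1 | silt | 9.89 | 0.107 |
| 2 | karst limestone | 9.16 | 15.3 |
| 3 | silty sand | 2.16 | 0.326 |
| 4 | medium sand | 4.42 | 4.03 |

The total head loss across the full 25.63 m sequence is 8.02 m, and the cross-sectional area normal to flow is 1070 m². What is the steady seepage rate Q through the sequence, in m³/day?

85.2

Flow is perpendicular to layering, so the layers act in series and the equivalent K is the thickness-weighted harmonic mean.
Total thickness L = 9.89 + 9.16 + 2.16 + 4.42 = 25.63 m.
Σ(b_i/K_i) = 9.89/0.107 + 9.16/15.3 + 2.16/0.326 + 4.42/4.03 = 100.8 d.
K_eq = L / Σ(b_i/K_i) = 25.63 / 100.8 = 0.2544 m/day.
Q = K_eq · A · (Δh/L) = 0.2544 × 1070 × (8.02/25.63) = 85.17 m³/day.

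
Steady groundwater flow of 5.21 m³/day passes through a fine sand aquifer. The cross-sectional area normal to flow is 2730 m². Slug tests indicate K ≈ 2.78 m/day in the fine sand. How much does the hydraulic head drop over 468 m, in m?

From Q = K·A·i, i = Q / (K·A) = 5.21 / (2.780 × 2730) = 0.0006865.
Head loss Δh = i · L = 0.0006865 × 468 = 0.3213 m.

0.321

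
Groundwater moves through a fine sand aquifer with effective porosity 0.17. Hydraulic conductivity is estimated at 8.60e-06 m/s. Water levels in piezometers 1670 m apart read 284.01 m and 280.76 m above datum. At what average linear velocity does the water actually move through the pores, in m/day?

Convert K: 8.60e-06 m/s × 86400 = 0.7430 m/day.
Hydraulic gradient i = (284.01 − 280.76) / 1670 = 3.25 / 1670 = 0.001946.
Darcy flux q = K · i = 0.7430 × 0.001946 = 0.001446 m/day.
Seepage velocity v = q / n_e = 0.001446 / 0.17 = 0.008506 m/day.

0.00851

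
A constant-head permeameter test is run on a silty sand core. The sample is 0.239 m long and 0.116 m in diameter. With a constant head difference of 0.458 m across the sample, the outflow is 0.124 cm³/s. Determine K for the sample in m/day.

Cross-sectional area A = π·(d/2)² = π × (0.116/2)² = 0.01057 m².
Convert discharge: 0.124 cm³/s = 1.240e-07 m³/s.
Darcy's law rearranged: K = Q·L / (A·Δh) = 1.240e-07 × 0.239 / (0.01057 × 0.458) = 6.123e-06 m/s = 0.5290 m/day.

0.529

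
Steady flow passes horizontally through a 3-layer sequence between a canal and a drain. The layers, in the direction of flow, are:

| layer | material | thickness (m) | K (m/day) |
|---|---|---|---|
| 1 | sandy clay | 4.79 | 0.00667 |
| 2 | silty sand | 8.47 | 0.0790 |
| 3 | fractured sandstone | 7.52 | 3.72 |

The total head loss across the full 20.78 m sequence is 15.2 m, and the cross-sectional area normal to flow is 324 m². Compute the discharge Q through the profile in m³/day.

Flow is perpendicular to layering, so the layers act in series and the equivalent K is the thickness-weighted harmonic mean.
Total thickness L = 4.79 + 8.47 + 7.52 = 20.78 m.
Σ(b_i/K_i) = 4.79/0.00667 + 8.47/0.0790 + 7.52/3.72 = 827.4 d.
K_eq = L / Σ(b_i/K_i) = 20.78 / 827.4 = 0.02512 m/day.
Q = K_eq · A · (Δh/L) = 0.02512 × 324 × (15.2/20.78) = 5.952 m³/day.

5.95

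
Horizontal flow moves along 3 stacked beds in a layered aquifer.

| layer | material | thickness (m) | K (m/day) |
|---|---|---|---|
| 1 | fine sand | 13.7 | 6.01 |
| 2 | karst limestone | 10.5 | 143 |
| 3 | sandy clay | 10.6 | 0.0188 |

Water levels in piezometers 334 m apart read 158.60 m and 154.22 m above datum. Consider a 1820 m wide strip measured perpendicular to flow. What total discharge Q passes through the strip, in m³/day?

Flow is parallel to layering, so each bed carries its own Darcy discharge and the transmissivities add.
Σ(K_i·b_i) = 6.01×13.7 + 143×10.5 + 0.0188×10.6 = 1584 m²/day.
Hydraulic gradient i = (158.60 − 154.22) / 334 = 4.38 / 334 = 0.01311.
Q = Σ(K_i·b_i) · W · i = 1584 × 1820 × 0.01311 = 37806 m³/day.

37800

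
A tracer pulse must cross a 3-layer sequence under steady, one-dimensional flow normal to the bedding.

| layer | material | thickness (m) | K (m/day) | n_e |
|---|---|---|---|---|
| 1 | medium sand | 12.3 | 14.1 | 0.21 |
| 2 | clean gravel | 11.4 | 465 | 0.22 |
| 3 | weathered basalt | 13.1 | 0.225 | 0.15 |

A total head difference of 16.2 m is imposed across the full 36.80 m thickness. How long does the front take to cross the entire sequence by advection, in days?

With flow normal to the layers, continuity requires the same specific discharge q through every layer.
Σ(b_i/K_i) = 12.3/14.1 + 11.4/465 + 13.1/0.225 = 59.12 d.
q = Δh / Σ(b_i/K_i) = 16.2 / 59.12 = 0.2740 m/day.
In each layer the seepage velocity is v_i = q/n_i, so the layer transit time is t_i = b_i·n_i / q:
  layer 1 (medium sand): t_1 = 12.3 × 0.21 / 0.2740 = 9.426 d
  layer 2 (clean gravel): t_2 = 11.4 × 0.22 / 0.2740 = 9.153 d
  layer 3 (weathered basalt): t_3 = 13.1 × 0.15 / 0.2740 = 7.171 d
Total t = Σ t_i = 25.75 days.

25.7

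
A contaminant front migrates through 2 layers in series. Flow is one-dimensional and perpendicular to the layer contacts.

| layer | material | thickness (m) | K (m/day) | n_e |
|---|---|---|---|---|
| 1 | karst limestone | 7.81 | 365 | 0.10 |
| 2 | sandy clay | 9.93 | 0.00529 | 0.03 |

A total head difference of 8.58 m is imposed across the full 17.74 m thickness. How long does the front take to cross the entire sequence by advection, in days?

With flow normal to the layers, continuity requires the same specific discharge q through every layer.
Σ(b_i/K_i) = 7.81/365 + 9.93/0.00529 = 1877 d.
q = Δh / Σ(b_i/K_i) = 8.58 / 1877 = 0.004571 m/day.
In each layer the seepage velocity is v_i = q/n_i, so the layer transit time is t_i = b_i·n_i / q:
  layer 1 (karst limestone): t_1 = 7.81 × 0.10 / 0.004571 = 170.9 d
  layer 2 (sandy clay): t_2 = 9.93 × 0.03 / 0.004571 = 65.18 d
Total t = Σ t_i = 236.0 days.

236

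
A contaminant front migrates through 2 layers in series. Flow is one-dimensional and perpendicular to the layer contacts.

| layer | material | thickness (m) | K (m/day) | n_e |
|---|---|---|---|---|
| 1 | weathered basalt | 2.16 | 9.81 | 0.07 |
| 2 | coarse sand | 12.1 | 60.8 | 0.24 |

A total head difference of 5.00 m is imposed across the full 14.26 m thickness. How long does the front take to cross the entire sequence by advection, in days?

0.256

With flow normal to the layers, continuity requires the same specific discharge q through every layer.
Σ(b_i/K_i) = 2.16/9.81 + 12.1/60.8 = 0.4192 d.
q = Δh / Σ(b_i/K_i) = 5.00 / 0.4192 = 11.93 m/day.
In each layer the seepage velocity is v_i = q/n_i, so the layer transit time is t_i = b_i·n_i / q:
  layer 1 (weathered basalt): t_1 = 2.16 × 0.07 / 11.93 = 0.01268 d
  layer 2 (coarse sand): t_2 = 12.1 × 0.24 / 11.93 = 0.2435 d
Total t = Σ t_i = 0.2561 days.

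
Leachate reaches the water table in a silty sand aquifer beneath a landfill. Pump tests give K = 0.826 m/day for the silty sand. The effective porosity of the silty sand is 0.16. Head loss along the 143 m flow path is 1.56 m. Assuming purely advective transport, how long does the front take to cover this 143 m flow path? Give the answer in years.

Hydraulic gradient i = Δh / L = 1.56 / 143 = 0.01091.
Darcy flux q = K · i = 0.8260 × 0.01091 = 0.009011 m/day.
Seepage velocity v = q / n_e = 0.009011 / 0.16 = 0.05632 m/day.
Travel time t = L / v = 143 / 0.05632 = 2539 days = 6.952 years.

6.95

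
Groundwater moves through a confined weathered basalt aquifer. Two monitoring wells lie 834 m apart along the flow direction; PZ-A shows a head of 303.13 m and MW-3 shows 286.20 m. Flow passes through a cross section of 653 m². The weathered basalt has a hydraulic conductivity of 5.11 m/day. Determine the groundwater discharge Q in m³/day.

67.7

Hydraulic gradient i = (303.13 − 286.20) / 834 = 16.93 / 834 = 0.02030.
Darcy's law: Q = K · A · i = 5.110 × 653.0 × 0.02030 = 67.74 m³/day.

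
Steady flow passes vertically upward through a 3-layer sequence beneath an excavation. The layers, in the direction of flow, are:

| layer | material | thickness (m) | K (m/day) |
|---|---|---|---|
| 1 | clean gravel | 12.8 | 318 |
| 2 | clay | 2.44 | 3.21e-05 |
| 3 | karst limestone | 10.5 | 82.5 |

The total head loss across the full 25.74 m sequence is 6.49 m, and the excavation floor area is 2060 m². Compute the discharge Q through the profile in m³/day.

Flow is perpendicular to layering, so the layers act in series and the equivalent K is the thickness-weighted harmonic mean.
Total thickness L = 12.8 + 2.44 + 10.5 = 25.74 m.
Σ(b_i/K_i) = 12.8/318 + 2.44/3.21e-05 + 10.5/82.5 = 76013 d.
K_eq = L / Σ(b_i/K_i) = 25.74 / 76013 = 0.0003386 m/day.
Q = K_eq · A · (Δh/L) = 0.0003386 × 2060 × (6.49/25.74) = 0.1759 m³/day.

0.176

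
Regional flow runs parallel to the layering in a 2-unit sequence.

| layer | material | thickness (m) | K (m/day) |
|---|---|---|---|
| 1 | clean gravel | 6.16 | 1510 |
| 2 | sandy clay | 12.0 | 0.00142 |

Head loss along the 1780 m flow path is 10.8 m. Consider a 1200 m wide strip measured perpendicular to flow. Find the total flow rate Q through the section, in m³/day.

67700

Flow is parallel to layering, so each bed carries its own Darcy discharge and the transmissivities add.
Σ(K_i·b_i) = 1510×6.16 + 0.00142×12.0 = 9302 m²/day.
Hydraulic gradient i = Δh / L = 10.8 / 1780 = 0.006067.
Q = Σ(K_i·b_i) · W · i = 9302 × 1200 × 0.006067 = 67724 m³/day.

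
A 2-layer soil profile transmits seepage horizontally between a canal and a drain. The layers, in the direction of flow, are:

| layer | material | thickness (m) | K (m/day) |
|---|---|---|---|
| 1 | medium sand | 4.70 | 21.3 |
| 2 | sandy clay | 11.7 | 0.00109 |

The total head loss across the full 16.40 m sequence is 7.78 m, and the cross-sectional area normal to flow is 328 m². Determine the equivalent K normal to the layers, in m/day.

0.00153

Flow is perpendicular to layering, so the layers act in series and the equivalent K is the thickness-weighted harmonic mean.
Total thickness L = 4.70 + 11.7 = 16.40 m.
Σ(b_i/K_i) = 4.70/21.3 + 11.7/0.00109 = 10734 d.
K_eq = L / Σ(b_i/K_i) = 16.40 / 10734 = 0.001528 m/day.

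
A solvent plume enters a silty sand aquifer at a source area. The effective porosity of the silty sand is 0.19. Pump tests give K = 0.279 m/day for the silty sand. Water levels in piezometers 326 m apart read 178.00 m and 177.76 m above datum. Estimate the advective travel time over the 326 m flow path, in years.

826

Hydraulic gradient i = (178.00 − 177.76) / 326 = 0.24 / 326 = 0.0007362.
Darcy flux q = K · i = 0.2790 × 0.0007362 = 0.0002054 m/day.
Seepage velocity v = q / n_e = 0.0002054 / 0.19 = 0.001081 m/day.
Travel time t = L / v = 326 / 0.001081 = 3.016e+05 days = 825.6 years.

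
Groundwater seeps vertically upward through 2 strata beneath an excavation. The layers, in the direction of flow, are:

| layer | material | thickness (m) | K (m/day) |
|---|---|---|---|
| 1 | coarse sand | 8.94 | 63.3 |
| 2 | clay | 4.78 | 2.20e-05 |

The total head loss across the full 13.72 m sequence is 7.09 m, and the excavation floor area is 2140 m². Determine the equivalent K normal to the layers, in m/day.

Flow is perpendicular to layering, so the layers act in series and the equivalent K is the thickness-weighted harmonic mean.
Total thickness L = 8.94 + 4.78 = 13.72 m.
Σ(b_i/K_i) = 8.94/63.3 + 4.78/2.20e-05 = 2.173e+05 d.
K_eq = L / Σ(b_i/K_i) = 13.72 / 2.173e+05 = 6.315e-05 m/day.

6.31e-05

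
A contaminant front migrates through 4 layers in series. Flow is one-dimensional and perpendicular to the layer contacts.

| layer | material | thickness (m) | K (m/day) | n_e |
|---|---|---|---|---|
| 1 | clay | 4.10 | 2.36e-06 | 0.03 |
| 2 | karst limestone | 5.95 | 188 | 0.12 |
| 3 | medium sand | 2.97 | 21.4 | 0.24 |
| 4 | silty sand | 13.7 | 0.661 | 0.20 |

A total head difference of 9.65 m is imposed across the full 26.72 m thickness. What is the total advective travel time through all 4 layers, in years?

With flow normal to the layers, continuity requires the same specific discharge q through every layer.
Σ(b_i/K_i) = 4.10/2.36e-06 + 5.95/188 + 2.97/21.4 + 13.7/0.661 = 1.737e+06 d.
q = Δh / Σ(b_i/K_i) = 9.65 / 1.737e+06 = 5.555e-06 m/day.
In each layer the seepage velocity is v_i = q/n_i, so the layer transit time is t_i = b_i·n_i / q:
  layer 1 (clay): t_1 = 4.10 × 0.03 / 5.555e-06 = 22144 d
  layer 2 (karst limestone): t_2 = 5.95 × 0.12 / 5.555e-06 = 1.285e+05 d
  layer 3 (medium sand): t_3 = 2.97 × 0.24 / 5.555e-06 = 1.283e+05 d
  layer 4 (silty sand): t_4 = 13.7 × 0.20 / 5.555e-06 = 4.933e+05 d
Total t = Σ t_i = 7.723e+05 days = 2114 years.

2110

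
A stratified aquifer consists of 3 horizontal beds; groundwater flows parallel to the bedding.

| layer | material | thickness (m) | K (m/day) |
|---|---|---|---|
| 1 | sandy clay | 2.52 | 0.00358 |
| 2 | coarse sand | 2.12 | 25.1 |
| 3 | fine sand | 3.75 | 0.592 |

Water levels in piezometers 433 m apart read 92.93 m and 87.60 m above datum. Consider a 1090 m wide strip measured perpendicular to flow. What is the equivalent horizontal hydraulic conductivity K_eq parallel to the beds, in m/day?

6.61

Flow is parallel to layering, so each bed carries its own Darcy discharge and the transmissivities add.
Σ(K_i·b_i) = 0.00358×2.52 + 25.1×2.12 + 0.592×3.75 = 55.44 m²/day.
Total thickness b = 8.390 m, so K_eq = Σ(K_i·b_i)/b = 6.608 m/day.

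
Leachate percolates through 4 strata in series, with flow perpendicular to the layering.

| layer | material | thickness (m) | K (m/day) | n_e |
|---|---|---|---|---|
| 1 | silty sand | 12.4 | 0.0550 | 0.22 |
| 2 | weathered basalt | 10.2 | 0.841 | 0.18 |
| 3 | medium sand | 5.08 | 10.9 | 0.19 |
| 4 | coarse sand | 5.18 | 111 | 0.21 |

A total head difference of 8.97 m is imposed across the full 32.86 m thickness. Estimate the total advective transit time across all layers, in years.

0.481

With flow normal to the layers, continuity requires the same specific discharge q through every layer.
Σ(b_i/K_i) = 12.4/0.0550 + 10.2/0.841 + 5.08/10.9 + 5.18/111 = 238.1 d.
q = Δh / Σ(b_i/K_i) = 8.97 / 238.1 = 0.03767 m/day.
In each layer the seepage velocity is v_i = q/n_i, so the layer transit time is t_i = b_i·n_i / q:
  layer 1 (silty sand): t_1 = 12.4 × 0.22 / 0.03767 = 72.41 d
  layer 2 (weathered basalt): t_2 = 10.2 × 0.18 / 0.03767 = 48.73 d
  layer 3 (medium sand): t_3 = 5.08 × 0.19 / 0.03767 = 25.62 d
  layer 4 (coarse sand): t_4 = 5.18 × 0.21 / 0.03767 = 28.87 d
Total t = Σ t_i = 175.6 days = 0.4809 years.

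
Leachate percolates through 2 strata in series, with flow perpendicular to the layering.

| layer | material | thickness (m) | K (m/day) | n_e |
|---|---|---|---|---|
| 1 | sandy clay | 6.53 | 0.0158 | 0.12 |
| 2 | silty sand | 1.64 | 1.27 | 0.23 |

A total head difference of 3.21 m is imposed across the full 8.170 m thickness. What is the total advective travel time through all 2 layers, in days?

150

With flow normal to the layers, continuity requires the same specific discharge q through every layer.
Σ(b_i/K_i) = 6.53/0.0158 + 1.64/1.27 = 414.6 d.
q = Δh / Σ(b_i/K_i) = 3.21 / 414.6 = 0.007743 m/day.
In each layer the seepage velocity is v_i = q/n_i, so the layer transit time is t_i = b_i·n_i / q:
  layer 1 (sandy clay): t_1 = 6.53 × 0.12 / 0.007743 = 101.2 d
  layer 2 (silty sand): t_2 = 1.64 × 0.23 / 0.007743 = 48.72 d
Total t = Σ t_i = 149.9 days.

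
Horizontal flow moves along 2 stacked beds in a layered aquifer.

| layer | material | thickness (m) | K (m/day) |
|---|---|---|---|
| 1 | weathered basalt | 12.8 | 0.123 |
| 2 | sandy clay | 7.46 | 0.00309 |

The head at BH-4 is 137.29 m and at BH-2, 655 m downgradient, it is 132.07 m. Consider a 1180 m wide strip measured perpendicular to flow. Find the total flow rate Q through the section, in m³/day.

15.0

Flow is parallel to layering, so each bed carries its own Darcy discharge and the transmissivities add.
Σ(K_i·b_i) = 0.123×12.8 + 0.00309×7.46 = 1.597 m²/day.
Hydraulic gradient i = (137.29 − 132.07) / 655 = 5.22 / 655 = 0.007969.
Q = Σ(K_i·b_i) · W · i = 1.597 × 1180 × 0.007969 = 15.02 m³/day.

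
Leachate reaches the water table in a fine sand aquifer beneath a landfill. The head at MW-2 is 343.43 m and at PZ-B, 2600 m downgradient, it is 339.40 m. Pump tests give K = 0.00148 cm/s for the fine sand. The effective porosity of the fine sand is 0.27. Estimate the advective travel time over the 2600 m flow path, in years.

Convert K: 0.00148 cm/s × 864 = 1.279 m/day.
Hydraulic gradient i = (343.43 − 339.40) / 2600 = 4.03 / 2600 = 0.001550.
Darcy flux q = K · i = 1.279 × 0.001550 = 0.001982 m/day.
Seepage velocity v = q / n_e = 0.001982 / 0.27 = 0.007341 m/day.
Travel time t = L / v = 2600 / 0.007341 = 3.542e+05 days = 969.7 years.

970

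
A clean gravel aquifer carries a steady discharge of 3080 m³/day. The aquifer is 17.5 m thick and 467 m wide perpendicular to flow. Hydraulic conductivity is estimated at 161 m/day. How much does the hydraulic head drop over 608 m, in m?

1.42

Cross-sectional area A = 467 × 17.5 = 8172 m².
From Q = K·A·i, i = Q / (K·A) = 3080 / (161.0 × 8172) = 0.002341.
Head loss Δh = i · L = 0.002341 × 608 = 1.423 m.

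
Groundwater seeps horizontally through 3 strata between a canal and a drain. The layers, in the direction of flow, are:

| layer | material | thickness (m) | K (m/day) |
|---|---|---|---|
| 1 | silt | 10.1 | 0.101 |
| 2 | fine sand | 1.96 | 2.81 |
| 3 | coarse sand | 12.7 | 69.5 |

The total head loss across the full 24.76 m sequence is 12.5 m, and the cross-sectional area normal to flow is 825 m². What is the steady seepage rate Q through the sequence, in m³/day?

Flow is perpendicular to layering, so the layers act in series and the equivalent K is the thickness-weighted harmonic mean.
Total thickness L = 10.1 + 1.96 + 12.7 = 24.76 m.
Σ(b_i/K_i) = 10.1/0.101 + 1.96/2.81 + 12.7/69.5 = 100.9 d.
K_eq = L / Σ(b_i/K_i) = 24.76 / 100.9 = 0.2454 m/day.
Q = K_eq · A · (Δh/L) = 0.2454 × 825 × (12.5/24.76) = 102.2 m³/day.

102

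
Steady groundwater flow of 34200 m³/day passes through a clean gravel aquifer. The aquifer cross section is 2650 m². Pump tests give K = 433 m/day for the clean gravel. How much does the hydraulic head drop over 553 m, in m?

From Q = K·A·i, i = Q / (K·A) = 34200 / (433.0 × 2650) = 0.02981.
Head loss Δh = i · L = 0.02981 × 553 = 16.48 m.

16.5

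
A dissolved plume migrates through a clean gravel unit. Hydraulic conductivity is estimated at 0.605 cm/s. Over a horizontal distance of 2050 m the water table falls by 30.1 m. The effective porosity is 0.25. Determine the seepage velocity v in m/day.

30.7

Convert K: 0.605 cm/s × 864 = 522.7 m/day.
Hydraulic gradient i = Δh / L = 30.1 / 2050 = 0.01468.
Darcy flux q = K · i = 522.7 × 0.01468 = 7.675 m/day.
Seepage velocity v = q / n_e = 7.675 / 0.25 = 30.70 m/day.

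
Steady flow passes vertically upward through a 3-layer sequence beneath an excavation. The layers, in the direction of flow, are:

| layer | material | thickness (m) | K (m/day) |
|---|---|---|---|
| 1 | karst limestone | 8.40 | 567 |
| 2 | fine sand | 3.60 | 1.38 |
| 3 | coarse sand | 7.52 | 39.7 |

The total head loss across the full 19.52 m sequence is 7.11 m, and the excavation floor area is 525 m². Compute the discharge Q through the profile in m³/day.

Flow is perpendicular to layering, so the layers act in series and the equivalent K is the thickness-weighted harmonic mean.
Total thickness L = 8.40 + 3.60 + 7.52 = 19.52 m.
Σ(b_i/K_i) = 8.40/567 + 3.60/1.38 + 7.52/39.7 = 2.813 d.
K_eq = L / Σ(b_i/K_i) = 19.52 / 2.813 = 6.939 m/day.
Q = K_eq · A · (Δh/L) = 6.939 × 525 × (7.11/19.52) = 1327 m³/day.

1330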